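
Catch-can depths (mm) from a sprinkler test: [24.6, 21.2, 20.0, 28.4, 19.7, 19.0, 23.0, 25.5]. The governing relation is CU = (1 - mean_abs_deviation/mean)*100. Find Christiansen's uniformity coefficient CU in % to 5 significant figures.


mean = 22.67500 mm
mean |d_i - mean| = 2.700000 mm
CU = (1 - 2.700000/22.67500)*100 = 88.093 %
Therefore Christiansen's uniformity coefficient CU = 88.093 %.


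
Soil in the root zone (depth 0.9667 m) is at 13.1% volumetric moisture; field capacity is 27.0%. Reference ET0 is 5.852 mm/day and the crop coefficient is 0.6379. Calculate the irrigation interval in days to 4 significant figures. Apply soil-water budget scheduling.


Approach: apply soil-water budget scheduling, SMD = (FC-theta)/100*depth*1000; ETc = ET0*Kc; interval = SMD/ETc.
Step 1 — soil moisture deficit:
  SMD = (27.0 - 13.1)/100 * 0.9667 * 1000 = 134.371 mm
Step 2 — daily crop ET (ETc = ET0*Kc):
  ETc = 5.852 * 0.6379 = 3.73299 mm/day
Step 3 — irrigation interval (SMD/ETc):
  interval = 134.371 / 3.73299 = 36.00 days
Therefore the irrigation interval = 36.00 days.


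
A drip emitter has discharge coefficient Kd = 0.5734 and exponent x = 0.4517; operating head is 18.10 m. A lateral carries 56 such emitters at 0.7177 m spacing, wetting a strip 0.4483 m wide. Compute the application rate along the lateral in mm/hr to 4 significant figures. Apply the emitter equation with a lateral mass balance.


Approach: apply the emitter equation with a lateral mass balance, q = Kd*h^x; Q = n*q; rate = Q/(n*spacing*width).
Step 1 — single emitter flow (q = Kd*h^x):
  q = 0.5734 * 18.10^0.4517 = 2.12105 L/hr
Step 2 — total lateral flow: Q = 56 * 2.12105 = 118.779 L/hr
Step 3 — wetted area: A = 56 * 0.7177 * 0.4483 = 18.0177 m^2
Step 4 — application rate: Q/A = 118.779/18.0177 = 6.592 mm/hr
Therefore the application rate along the lateral = 6.592 mm/hr.


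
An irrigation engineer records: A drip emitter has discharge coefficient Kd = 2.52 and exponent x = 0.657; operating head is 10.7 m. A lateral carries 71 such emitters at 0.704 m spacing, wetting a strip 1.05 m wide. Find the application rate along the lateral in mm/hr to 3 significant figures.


Approach: apply the emitter equation with a lateral mass balance, q = Kd*h^x; Q = n*q; rate = Q/(n*spacing*width).
Step 1 — single emitter flow (q = Kd*h^x):
  q = 2.52 * 10.7^0.657 = 11.959 L/hr
Step 2 — total lateral flow: Q = 71 * 11.959 = 849.11 L/hr
Step 3 — wetted area: A = 71 * 0.704 * 1.05 = 52.483 m^2
Step 4 — application rate: Q/A = 849.11/52.483 = 16.2 mm/hr
Therefore the application rate along the lateral = 16.2 mm/hr.


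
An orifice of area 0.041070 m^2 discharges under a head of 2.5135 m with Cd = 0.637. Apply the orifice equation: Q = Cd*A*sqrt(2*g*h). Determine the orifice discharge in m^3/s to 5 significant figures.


Q = 0.637 * 0.041070 * sqrt(2*9.81*2.5135) = 0.18372 m^3/s
Therefore the orifice discharge = 0.18372 m^3/s.


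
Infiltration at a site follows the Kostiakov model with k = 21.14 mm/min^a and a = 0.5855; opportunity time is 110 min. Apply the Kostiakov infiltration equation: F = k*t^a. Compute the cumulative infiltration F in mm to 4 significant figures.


F = 21.14 * 110^0.5855 = 331.4 mm
Therefore the cumulative infiltration F = 331.4 mm.


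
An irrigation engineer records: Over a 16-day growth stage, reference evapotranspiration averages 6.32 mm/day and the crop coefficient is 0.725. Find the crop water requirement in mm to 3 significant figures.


Approach: apply the crop water requirement relation, CWR = ET0 * Kc * days.
CWR = 6.32 * 0.725 * 16 = 73.3 mm
Therefore the crop water requirement = 73.3 mm.


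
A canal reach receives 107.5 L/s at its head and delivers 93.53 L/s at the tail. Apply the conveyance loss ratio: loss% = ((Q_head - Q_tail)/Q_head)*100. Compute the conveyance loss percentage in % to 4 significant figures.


loss = ((107.5 - 93.53)/107.5)*100 = 13.00 %
Therefore the conveyance loss percentage = 13.00 %.


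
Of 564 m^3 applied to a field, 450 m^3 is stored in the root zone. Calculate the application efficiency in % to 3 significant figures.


Approach: apply the application efficiency ratio, Ea = (stored/applied)*100.
Ea = (450/564)*100 = 79.8 %
Therefore the application efficiency = 79.8 %.


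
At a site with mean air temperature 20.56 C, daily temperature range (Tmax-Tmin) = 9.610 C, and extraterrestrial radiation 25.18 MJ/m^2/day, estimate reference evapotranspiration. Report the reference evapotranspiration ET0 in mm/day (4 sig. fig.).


Approach: apply the Hargreaves-Samani method, ET0 = 0.0023*(Tmean+17.8)*sqrt(Tmax-Tmin)*0.408*Ra.
ET0 = 0.0023*(20.56+17.8)*sqrt(9.610)*0.408*25.18 = 2.810 mm/day
Therefore the reference evapotranspiration ET0 = 2.810 mm/day.


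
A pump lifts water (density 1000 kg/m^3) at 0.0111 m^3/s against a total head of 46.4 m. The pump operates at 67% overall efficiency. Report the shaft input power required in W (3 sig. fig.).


Approach: apply hydraulic power then efficiency conversion, P = rho*g*Q*H; P_in = P/eta.
Step 1 — hydraulic power (P = rho*g*Q*H):
  P = 1000 * 9.81 * 0.0111 * 46.4 = 5052.5 W
Step 2 — input power: P_in = P/eta = 5052.5 / 0.67 = 7540 W
Therefore the shaft input power required = 7540 W.


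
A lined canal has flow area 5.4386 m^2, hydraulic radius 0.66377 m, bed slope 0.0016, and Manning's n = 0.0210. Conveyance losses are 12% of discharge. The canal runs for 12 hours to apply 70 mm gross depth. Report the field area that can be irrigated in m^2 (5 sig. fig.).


Approach: apply Manning's equation with a conveyance and depth budget, Q = (1/n)*A*R^(2/3)*S^(1/2); Q_field = Q*(1-loss); Area = Q_field*t/(d/1000).
Step 1 — canal discharge (Manning's equation):
  Q = (1/0.0210) * 5.4386 * 0.66377^(2/3) * 0.0016^(1/2) = 7.882662 m^3/s
Step 2 — delivered flow: Q_field = 7.882662*(1 - 12/100) = 6.936742 m^3/s
Step 3 — volume delivered: V = 6.936742 * 12*3600 = 299667.3 m^3
Step 4 — area served: A = V / (depth/1000) = 299667.3 / 0.07 = 4281000 m^2
Therefore the field area that can be irrigated = 4281000 m^2.


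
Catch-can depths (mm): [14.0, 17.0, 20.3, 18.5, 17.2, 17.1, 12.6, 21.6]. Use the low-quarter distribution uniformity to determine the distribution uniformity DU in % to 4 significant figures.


Approach: apply the low-quarter distribution uniformity, DU = (mean of lowest quarter of readings / overall mean)*100.
sorted lowest 2 of 8: [12.6, 14.0] -> mean = 13.3000 mm
overall mean = 17.2875 mm
DU = (13.3000/17.2875)*100 = 76.93 %
Therefore the distribution uniformity DU = 76.93 %.


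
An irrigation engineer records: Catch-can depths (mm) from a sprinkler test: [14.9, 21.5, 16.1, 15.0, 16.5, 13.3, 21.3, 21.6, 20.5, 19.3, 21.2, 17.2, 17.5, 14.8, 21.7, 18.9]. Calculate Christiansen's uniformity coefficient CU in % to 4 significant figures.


Approach: apply Christiansen's uniformity coefficient, CU = (1 - mean_abs_deviation/mean)*100.
mean = 18.2063 mm
mean |d_i - mean| = 2.54375 mm
CU = (1 - 2.54375/18.2063)*100 = 86.03 %
Therefore Christiansen's uniformity coefficient CU = 86.03 %.


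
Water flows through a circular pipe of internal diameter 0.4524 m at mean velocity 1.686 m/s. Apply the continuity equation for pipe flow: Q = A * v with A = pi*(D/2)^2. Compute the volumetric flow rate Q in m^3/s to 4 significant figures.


A = pi*(0.4524/2)^2 = 0.160744 m^2
Q = 0.160744 * 1.686 = 0.2710 m^3/s
Therefore the volumetric flow rate Q = 0.2710 m^3/s.


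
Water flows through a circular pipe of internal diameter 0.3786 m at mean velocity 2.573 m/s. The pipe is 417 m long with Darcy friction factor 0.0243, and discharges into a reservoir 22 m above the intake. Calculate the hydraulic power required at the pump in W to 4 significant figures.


Approach: apply continuity + Darcy-Weisbach + hydraulic power, Q = A*v; hf = f*(L/D)*(v^2/(2g)); H = static + hf; P = rho*g*Q*H.
Step 1 — flow rate (continuity, Q = A*v):
  A = pi*(0.3786/2)^2 = 0.112577 m^2
  Q = 0.112577 * 2.573 = 0.289662 m^3/s
Step 2 — friction head loss (Darcy-Weisbach):
  hf = 0.0243 * (417/0.3786) * (2.573^2 / (2*9.81))
  hf = 9.03113 m
Step 3 — total head: H = 22 + 9.03113 = 31.0311 m
Step 4 — hydraulic power (P = rho*g*Q*H):
  P = 1000 * 9.81 * 0.289662 * 31.0311 = 88180 W
Therefore the hydraulic power required at the pump = 88180 W.


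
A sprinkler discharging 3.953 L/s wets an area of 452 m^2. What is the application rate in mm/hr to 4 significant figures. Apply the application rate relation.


Approach: apply the application rate relation, rate = (Q/A)*3600.
rate = (3.953 / 452) * 3600 = 31.48 mm/hr
Therefore the application rate = 31.48 mm/hr.


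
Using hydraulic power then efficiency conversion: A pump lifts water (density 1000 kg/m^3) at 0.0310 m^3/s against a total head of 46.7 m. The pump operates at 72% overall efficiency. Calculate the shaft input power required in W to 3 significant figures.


Approach: apply hydraulic power then efficiency conversion, P = rho*g*Q*H; P_in = P/eta.
Step 1 — hydraulic power (P = rho*g*Q*H):
  P = 1000 * 9.81 * 0.0310 * 46.7 = 14202 W
Step 2 — input power: P_in = P/eta = 14202 / 0.72 = 19700 W
Therefore the shaft input power required = 19700 W.


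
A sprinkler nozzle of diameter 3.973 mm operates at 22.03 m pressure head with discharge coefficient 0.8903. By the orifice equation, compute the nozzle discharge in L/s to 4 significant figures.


Approach: apply the orifice equation, Q = Cd*A*sqrt(2*g*h), A = pi*(d/2)^2.
A = pi*(3.973e-3/2)^2 = 1.23973e-05 m^2
Q = 0.8903 * 1.23973e-05 * sqrt(2*9.81*22.03) * 1000 = 0.2295 L/s
Therefore the nozzle discharge = 0.2295 L/s.


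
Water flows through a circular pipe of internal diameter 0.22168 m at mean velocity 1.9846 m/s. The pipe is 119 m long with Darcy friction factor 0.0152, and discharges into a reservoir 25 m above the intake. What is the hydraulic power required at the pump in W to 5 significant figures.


Approach: apply continuity + Darcy-Weisbach + hydraulic power, Q = A*v; hf = f*(L/D)*(v^2/(2g)); H = static + hf; P = rho*g*Q*H.
Step 1 — flow rate (continuity, Q = A*v):
  A = pi*(0.22168/2)^2 = 0.03859605 m^2
  Q = 0.03859605 * 1.9846 = 0.07659773 m^3/s
Step 2 — friction head loss (Darcy-Weisbach):
  hf = 0.0152 * (119/0.22168) * (1.9846^2 / (2*9.81))
  hf = 1.637989 m
Step 3 — total head: H = 25 + 1.637989 = 26.63799 m
Step 4 — hydraulic power (P = rho*g*Q*H):
  P = 1000 * 9.81 * 0.07659773 * 26.63799 = 20016 W
Therefore the hydraulic power required at the pump = 20016 W.


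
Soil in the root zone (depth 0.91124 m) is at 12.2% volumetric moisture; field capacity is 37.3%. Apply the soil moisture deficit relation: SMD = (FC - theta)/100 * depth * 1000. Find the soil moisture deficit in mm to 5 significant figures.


SMD = (37.3 - 12.2)/100 * 0.91124 * 1000 = 228.72 mm
Therefore the soil moisture deficit = 228.72 mm.


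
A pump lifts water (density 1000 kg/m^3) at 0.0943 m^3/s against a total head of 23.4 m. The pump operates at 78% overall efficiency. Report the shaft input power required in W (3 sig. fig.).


Approach: apply hydraulic power then efficiency conversion, P = rho*g*Q*H; P_in = P/eta.
Step 1 — hydraulic power (P = rho*g*Q*H):
  P = 1000 * 9.81 * 0.0943 * 23.4 = 21647 W
Step 2 — input power: P_in = P/eta = 21647 / 0.78 = 27800 W
Therefore the shaft input power required = 27800 W.


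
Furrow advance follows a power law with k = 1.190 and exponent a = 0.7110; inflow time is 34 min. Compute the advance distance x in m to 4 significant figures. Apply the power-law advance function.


Approach: apply the power-law advance function, x = k*t^a.
x = 1.190 * 34^0.7110 = 14.60 m
Therefore the advance distance x = 14.60 m.


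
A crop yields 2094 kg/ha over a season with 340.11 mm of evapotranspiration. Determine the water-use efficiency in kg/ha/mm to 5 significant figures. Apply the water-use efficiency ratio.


Approach: apply the water-use efficiency ratio, WUE = yield/ET.
WUE = 2094 / 340.11 = 6.1568 kg/ha/mm
Therefore the water-use efficiency = 6.1568 kg/ha/mm.


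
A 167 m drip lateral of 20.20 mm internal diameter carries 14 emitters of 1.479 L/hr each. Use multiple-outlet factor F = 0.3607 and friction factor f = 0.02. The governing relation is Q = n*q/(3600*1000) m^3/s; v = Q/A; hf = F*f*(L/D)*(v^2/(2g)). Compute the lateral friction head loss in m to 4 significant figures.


Q = 14*1.479/(3600*1000) = 5.75167e-06 m^3/s
A = pi*(20.20e-3/2)^2 = 3.20474e-04 m^2, so v = Q/A = 0.0179474 m/s
hf = 0.3607*0.02*(167/0.02020)*(0.0179474^2/(2*9.81)) = 0.0009791 m
Therefore the lateral friction head loss = 0.0009791 m.


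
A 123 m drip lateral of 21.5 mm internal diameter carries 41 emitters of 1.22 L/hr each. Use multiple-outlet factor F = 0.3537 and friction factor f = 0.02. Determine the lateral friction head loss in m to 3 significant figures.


Approach: apply Darcy-Weisbach with the multiple-outlet F-factor, Q = n*q/(3600*1000) m^3/s; v = Q/A; hf = F*f*(L/D)*(v^2/(2g)).
Q = 41*1.22/(3600*1000) = 1.3894e-05 m^3/s
A = pi*(21.5e-3/2)^2 = 3.6305e-04 m^2, so v = Q/A = 0.038271 m/s
hf = 0.3537*0.02*(123/0.0215)*(0.038271^2/(2*9.81)) = 0.00302 m
Therefore the lateral friction head loss = 0.00302 m.


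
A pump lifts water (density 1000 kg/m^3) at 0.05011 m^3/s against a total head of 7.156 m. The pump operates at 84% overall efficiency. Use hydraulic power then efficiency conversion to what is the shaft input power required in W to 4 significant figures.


Approach: apply hydraulic power then efficiency conversion, P = rho*g*Q*H; P_in = P/eta.
Step 1 — hydraulic power (P = rho*g*Q*H):
  P = 1000 * 9.81 * 0.05011 * 7.156 = 3517.74 W
Step 2 — input power: P_in = P/eta = 3517.74 / 0.84 = 4188 W
Therefore the shaft input power required = 4188 W.


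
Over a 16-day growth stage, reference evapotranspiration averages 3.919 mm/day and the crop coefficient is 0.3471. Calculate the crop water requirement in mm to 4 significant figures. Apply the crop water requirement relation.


Approach: apply the crop water requirement relation, CWR = ET0 * Kc * days.
CWR = 3.919 * 0.3471 * 16 = 21.76 mm
Therefore the crop water requirement = 21.76 mm.


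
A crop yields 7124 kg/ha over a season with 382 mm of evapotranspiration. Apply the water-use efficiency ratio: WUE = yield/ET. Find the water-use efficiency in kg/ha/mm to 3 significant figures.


WUE = 7124 / 382 = 18.6 kg/ha/mm
Therefore the water-use efficiency = 18.6 kg/ha/mm.


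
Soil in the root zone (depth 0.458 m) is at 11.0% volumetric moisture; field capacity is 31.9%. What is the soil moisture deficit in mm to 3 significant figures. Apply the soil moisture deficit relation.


Approach: apply the soil moisture deficit relation, SMD = (FC - theta)/100 * depth * 1000.
SMD = (31.9 - 11.0)/100 * 0.458 * 1000 = 95.7 mm
Therefore the soil moisture deficit = 95.7 mm.


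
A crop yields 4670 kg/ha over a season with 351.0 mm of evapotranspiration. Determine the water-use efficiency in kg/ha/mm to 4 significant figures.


Approach: apply the water-use efficiency ratio, WUE = yield/ET.
WUE = 4670 / 351.0 = 13.30 kg/ha/mm
Therefore the water-use efficiency = 13.30 kg/ha/mm.


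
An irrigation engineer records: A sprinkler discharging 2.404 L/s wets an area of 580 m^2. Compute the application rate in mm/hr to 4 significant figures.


Approach: apply the application rate relation, rate = (Q/A)*3600.
rate = (2.404 / 580) * 3600 = 14.92 mm/hr
Therefore the application rate = 14.92 mm/hr.


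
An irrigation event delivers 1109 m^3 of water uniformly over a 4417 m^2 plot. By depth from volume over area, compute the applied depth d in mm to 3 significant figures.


Approach: apply depth from volume over area, d = (V/A)*1000.
d = (1109 / 4417) * 1000 = 251 mm
Therefore the applied depth d = 251 mm.


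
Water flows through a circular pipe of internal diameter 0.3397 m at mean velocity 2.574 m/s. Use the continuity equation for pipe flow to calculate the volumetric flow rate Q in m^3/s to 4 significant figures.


Approach: apply the continuity equation for pipe flow, Q = A * v with A = pi*(D/2)^2.
A = pi*(0.3397/2)^2 = 0.0906319 m^2
Q = 0.0906319 * 2.574 = 0.2333 m^3/s
Therefore the volumetric flow rate Q = 0.2333 m^3/s.


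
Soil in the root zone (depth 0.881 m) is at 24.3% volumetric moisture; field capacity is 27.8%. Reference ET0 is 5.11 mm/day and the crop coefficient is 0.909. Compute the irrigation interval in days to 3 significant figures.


Approach: apply soil-water budget scheduling, SMD = (FC-theta)/100*depth*1000; ETc = ET0*Kc; interval = SMD/ETc.
Step 1 — soil moisture deficit:
  SMD = (27.8 - 24.3)/100 * 0.881 * 1000 = 30.835 mm
Step 2 — daily crop ET (ETc = ET0*Kc):
  ETc = 5.11 * 0.909 = 4.6450 mm/day
Step 3 — irrigation interval (SMD/ETc):
  interval = 30.835 / 4.6450 = 6.64 days
Therefore the irrigation interval = 6.64 days.


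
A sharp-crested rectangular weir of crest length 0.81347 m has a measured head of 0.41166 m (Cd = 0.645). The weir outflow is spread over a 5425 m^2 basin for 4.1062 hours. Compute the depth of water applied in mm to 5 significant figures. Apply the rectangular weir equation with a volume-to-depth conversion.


Approach: apply the rectangular weir equation with a volume-to-depth conversion, Q = (2/3)*Cd*L*sqrt(2g)*H^1.5; d = Q*t/A * 1000.
Step 1 — weir discharge:
  Q = (2/3)*0.645*0.81347*sqrt(2*9.81)*0.41166^1.5 = 0.4092300 m^3/s
Step 2 — volume: V = 0.4092300 * 4.1062*3600 = 6049.369 m^3
Step 3 — depth: d = V/A * 1000 = 6049.369/5425 * 1000 = 1115.1 mm
Therefore the depth of water applied = 1115.1 mm.


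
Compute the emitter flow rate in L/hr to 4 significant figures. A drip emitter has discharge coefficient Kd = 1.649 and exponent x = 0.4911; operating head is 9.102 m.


Approach: apply the emitter characteristic equation, q = Kd * h^x.
q = 1.649 * 9.102^0.4911 = 4.878 L/hr
Therefore the emitter flow rate = 4.878 L/hr.


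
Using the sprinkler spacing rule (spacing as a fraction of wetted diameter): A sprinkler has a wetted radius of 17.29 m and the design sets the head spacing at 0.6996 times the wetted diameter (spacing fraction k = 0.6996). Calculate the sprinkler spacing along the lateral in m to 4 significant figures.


Approach: apply the sprinkler spacing rule (spacing as a fraction of wetted diameter), S = k*(2*R).
S = 0.6996 * (2 * 17.29) = 24.19 m
Therefore the sprinkler spacing along the lateral = 24.19 m.


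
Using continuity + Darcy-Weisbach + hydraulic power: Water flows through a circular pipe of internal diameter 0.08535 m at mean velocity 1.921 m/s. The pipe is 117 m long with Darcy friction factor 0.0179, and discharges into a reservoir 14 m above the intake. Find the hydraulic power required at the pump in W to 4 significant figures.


Approach: apply continuity + Darcy-Weisbach + hydraulic power, Q = A*v; hf = f*(L/D)*(v^2/(2g)); H = static + hf; P = rho*g*Q*H.
Step 1 — flow rate (continuity, Q = A*v):
  A = pi*(0.08535/2)^2 = 0.00572133 m^2
  Q = 0.00572133 * 1.921 = 0.0109907 m^3/s
Step 2 — friction head loss (Darcy-Weisbach):
  hf = 0.0179 * (117/0.08535) * (1.921^2 / (2*9.81))
  hf = 4.61521 m
Step 3 — total head: H = 14 + 4.61521 = 18.6152 m
Step 4 — hydraulic power (P = rho*g*Q*H):
  P = 1000 * 9.81 * 0.0109907 * 18.6152 = 2007 W
Therefore the hydraulic power required at the pump = 2007 W.


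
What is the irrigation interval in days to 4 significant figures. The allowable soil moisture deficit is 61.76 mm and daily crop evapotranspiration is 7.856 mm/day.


Approach: apply the irrigation interval relation, interval = SMD / ETc.
interval = 61.76 / 7.856 = 7.862 days
Therefore the irrigation interval = 7.862 days.


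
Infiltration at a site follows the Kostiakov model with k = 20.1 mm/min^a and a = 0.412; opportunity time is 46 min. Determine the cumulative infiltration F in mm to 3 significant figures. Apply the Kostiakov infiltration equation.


Approach: apply the Kostiakov infiltration equation, F = k*t^a.
F = 20.1 * 46^0.412 = 97.3 mm
Therefore the cumulative infiltration F = 97.3 mm.


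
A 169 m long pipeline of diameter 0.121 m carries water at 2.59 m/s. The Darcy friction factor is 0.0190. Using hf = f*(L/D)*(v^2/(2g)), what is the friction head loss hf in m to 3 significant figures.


hf = 0.0190 * (169/0.121) * (2.59^2 / (2*9.81))
hf = 9.07 m
Therefore the friction head loss hf = 9.07 m.


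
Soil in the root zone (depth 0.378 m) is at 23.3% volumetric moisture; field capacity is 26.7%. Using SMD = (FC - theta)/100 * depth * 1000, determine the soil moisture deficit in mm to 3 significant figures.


SMD = (26.7 - 23.3)/100 * 0.378 * 1000 = 12.9 mm
Therefore the soil moisture deficit = 12.9 mm.


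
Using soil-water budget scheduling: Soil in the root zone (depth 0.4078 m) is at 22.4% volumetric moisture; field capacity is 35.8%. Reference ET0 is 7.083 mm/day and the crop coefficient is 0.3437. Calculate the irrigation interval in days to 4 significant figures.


Approach: apply soil-water budget scheduling, SMD = (FC-theta)/100*depth*1000; ETc = ET0*Kc; interval = SMD/ETc.
Step 1 — soil moisture deficit:
  SMD = (35.8 - 22.4)/100 * 0.4078 * 1000 = 54.6452 mm
Step 2 — daily crop ET (ETc = ET0*Kc):
  ETc = 7.083 * 0.3437 = 2.43443 mm/day
Step 3 — irrigation interval (SMD/ETc):
  interval = 54.6452 / 2.43443 = 22.45 days
Therefore the irrigation interval = 22.45 days.


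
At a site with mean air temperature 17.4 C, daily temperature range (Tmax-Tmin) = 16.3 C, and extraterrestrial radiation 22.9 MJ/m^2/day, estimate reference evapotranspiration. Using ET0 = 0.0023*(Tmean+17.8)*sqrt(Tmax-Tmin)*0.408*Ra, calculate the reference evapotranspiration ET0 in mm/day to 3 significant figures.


ET0 = 0.0023*(17.4+17.8)*sqrt(16.3)*0.408*22.9 = 3.05 mm/day
Therefore the reference evapotranspiration ET0 = 3.05 mm/day.


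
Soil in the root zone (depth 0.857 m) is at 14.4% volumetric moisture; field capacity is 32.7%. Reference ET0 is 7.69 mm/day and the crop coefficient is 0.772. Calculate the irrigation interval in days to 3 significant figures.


Approach: apply soil-water budget scheduling, SMD = (FC-theta)/100*depth*1000; ETc = ET0*Kc; interval = SMD/ETc.
Step 1 — soil moisture deficit:
  SMD = (32.7 - 14.4)/100 * 0.857 * 1000 = 156.83 mm
Step 2 — daily crop ET (ETc = ET0*Kc):
  ETc = 7.69 * 0.772 = 5.9367 mm/day
Step 3 — irrigation interval (SMD/ETc):
  interval = 156.83 / 5.9367 = 26.4 days
Therefore the irrigation interval = 26.4 days.


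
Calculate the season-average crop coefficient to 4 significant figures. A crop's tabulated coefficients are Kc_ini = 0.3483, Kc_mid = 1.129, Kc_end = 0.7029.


Approach: apply a simple seasonal average, Kc_avg = (Kc_ini + Kc_mid + Kc_end)/3.
Kc_avg = (0.3483 + 1.129 + 0.7029)/3 = 0.7267
Therefore the season-average crop coefficient = 0.7267.


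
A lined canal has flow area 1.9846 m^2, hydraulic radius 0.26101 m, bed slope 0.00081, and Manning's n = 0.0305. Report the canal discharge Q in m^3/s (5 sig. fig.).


Approach: apply Manning's equation, Q = (1/n)*A*R^(2/3)*S^(1/2).
Q = (1/0.0305) * 1.9846 * 0.26101^(2/3) * 0.00081^(1/2) = 0.75635 m^3/s
Therefore the canal discharge Q = 0.75635 m^3/s.


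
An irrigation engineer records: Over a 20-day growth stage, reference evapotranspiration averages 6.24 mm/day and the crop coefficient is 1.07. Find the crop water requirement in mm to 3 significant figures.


Approach: apply the crop water requirement relation, CWR = ET0 * Kc * days.
CWR = 6.24 * 1.07 * 20 = 134 mm
Therefore the crop water requirement = 134 mm.


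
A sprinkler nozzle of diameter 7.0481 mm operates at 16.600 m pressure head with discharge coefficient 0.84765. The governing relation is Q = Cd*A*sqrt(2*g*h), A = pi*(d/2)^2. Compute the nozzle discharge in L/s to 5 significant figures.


A = pi*(7.0481e-3/2)^2 = 3.901521e-05 m^2
Q = 0.84765 * 3.901521e-05 * sqrt(2*9.81*16.600) * 1000 = 0.59683 L/s
Therefore the nozzle discharge = 0.59683 L/s.


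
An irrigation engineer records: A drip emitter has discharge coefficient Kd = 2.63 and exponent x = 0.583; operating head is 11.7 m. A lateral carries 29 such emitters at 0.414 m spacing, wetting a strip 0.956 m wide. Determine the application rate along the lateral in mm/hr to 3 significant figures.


Approach: apply the emitter equation with a lateral mass balance, q = Kd*h^x; Q = n*q; rate = Q/(n*spacing*width).
Step 1 — single emitter flow (q = Kd*h^x):
  q = 2.63 * 11.7^0.583 = 11.033 L/hr
Step 2 — total lateral flow: Q = 29 * 11.033 = 319.97 L/hr
Step 3 — wetted area: A = 29 * 0.414 * 0.956 = 11.478 m^2
Step 4 — application rate: Q/A = 319.97/11.478 = 27.9 mm/hr
Therefore the application rate along the lateral = 27.9 mm/hr.


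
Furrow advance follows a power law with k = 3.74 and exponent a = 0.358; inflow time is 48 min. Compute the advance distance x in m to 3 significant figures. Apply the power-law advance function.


Approach: apply the power-law advance function, x = k*t^a.
x = 3.74 * 48^0.358 = 15.0 m
Therefore the advance distance x = 15.0 m.


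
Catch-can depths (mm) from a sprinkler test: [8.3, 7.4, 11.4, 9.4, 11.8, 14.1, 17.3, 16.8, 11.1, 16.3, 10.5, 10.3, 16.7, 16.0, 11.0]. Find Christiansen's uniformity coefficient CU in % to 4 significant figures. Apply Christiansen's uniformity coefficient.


Approach: apply Christiansen's uniformity coefficient, CU = (1 - mean_abs_deviation/mean)*100.
mean = 12.5600 mm
mean |d_i - mean| = 2.91200 mm
CU = (1 - 2.91200/12.5600)*100 = 76.82 %
Therefore Christiansen's uniformity coefficient CU = 76.82 %.


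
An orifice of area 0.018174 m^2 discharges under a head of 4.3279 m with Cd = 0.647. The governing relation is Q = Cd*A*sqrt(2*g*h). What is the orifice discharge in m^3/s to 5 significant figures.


Q = 0.647 * 0.018174 * sqrt(2*9.81*4.3279) = 0.10835 m^3/s
Therefore the orifice discharge = 0.10835 m^3/s.


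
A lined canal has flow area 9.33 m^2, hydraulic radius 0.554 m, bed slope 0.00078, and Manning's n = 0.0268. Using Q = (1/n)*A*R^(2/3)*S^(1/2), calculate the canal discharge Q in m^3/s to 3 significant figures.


Q = (1/0.0268) * 9.33 * 0.554^(2/3) * 0.00078^(1/2) = 6.56 m^3/s
Therefore the canal discharge Q = 6.56 m^3/s.


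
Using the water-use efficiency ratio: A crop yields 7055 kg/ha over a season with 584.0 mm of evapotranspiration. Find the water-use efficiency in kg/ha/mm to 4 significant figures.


Approach: apply the water-use efficiency ratio, WUE = yield/ET.
WUE = 7055 / 584.0 = 12.08 kg/ha/mm
Therefore the water-use efficiency = 12.08 kg/ha/mm.


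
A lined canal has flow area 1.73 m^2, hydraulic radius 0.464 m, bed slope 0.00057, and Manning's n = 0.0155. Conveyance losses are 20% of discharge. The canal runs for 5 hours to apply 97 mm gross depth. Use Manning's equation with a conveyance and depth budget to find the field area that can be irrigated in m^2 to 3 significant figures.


Approach: apply Manning's equation with a conveyance and depth budget, Q = (1/n)*A*R^(2/3)*S^(1/2); Q_field = Q*(1-loss); Area = Q_field*t/(d/1000).
Step 1 — canal discharge (Manning's equation):
  Q = (1/0.0155) * 1.73 * 0.464^(2/3) * 0.00057^(1/2) = 1.5971 m^3/s
Step 2 — delivered flow: Q_field = 1.5971*(1 - 20/100) = 1.2777 m^3/s
Step 3 — volume delivered: V = 1.2777 * 5*3600 = 22998 m^3
Step 4 — area served: A = V / (depth/1000) = 22998 / 0.097 = 237000 m^2
Therefore the field area that can be irrigated = 237000 m^2.


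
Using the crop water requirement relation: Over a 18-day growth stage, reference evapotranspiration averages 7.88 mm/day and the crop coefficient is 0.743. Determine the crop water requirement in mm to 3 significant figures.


Approach: apply the crop water requirement relation, CWR = ET0 * Kc * days.
CWR = 7.88 * 0.743 * 18 = 105 mm
Therefore the crop water requirement = 105 mm.


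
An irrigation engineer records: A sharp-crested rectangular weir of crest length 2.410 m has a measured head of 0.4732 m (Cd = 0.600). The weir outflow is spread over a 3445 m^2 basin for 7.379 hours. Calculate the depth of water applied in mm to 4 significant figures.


Approach: apply the rectangular weir equation with a volume-to-depth conversion, Q = (2/3)*Cd*L*sqrt(2g)*H^1.5; d = Q*t/A * 1000.
Step 1 — weir discharge:
  Q = (2/3)*0.600*2.410*sqrt(2*9.81)*0.4732^1.5 = 1.38993 m^3/s
Step 2 — volume: V = 1.38993 * 7.379*3600 = 36922.7 m^3
Step 3 — depth: d = V/A * 1000 = 36922.7/3445 * 1000 = 10720 mm
Therefore the depth of water applied = 10720 mm.


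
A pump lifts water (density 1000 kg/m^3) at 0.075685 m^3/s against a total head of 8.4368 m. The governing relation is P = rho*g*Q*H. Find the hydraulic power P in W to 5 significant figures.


P = 1000 * 9.81 * 0.075685 * 8.4368 = 6264.1 W
Therefore the hydraulic power P = 6264.1 W.


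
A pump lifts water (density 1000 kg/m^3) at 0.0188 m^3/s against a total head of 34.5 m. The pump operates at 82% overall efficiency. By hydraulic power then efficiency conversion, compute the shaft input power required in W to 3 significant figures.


Approach: apply hydraulic power then efficiency conversion, P = rho*g*Q*H; P_in = P/eta.
Step 1 — hydraulic power (P = rho*g*Q*H):
  P = 1000 * 9.81 * 0.0188 * 34.5 = 6362.8 W
Step 2 — input power: P_in = P/eta = 6362.8 / 0.82 = 7760 W
Therefore the shaft input power required = 7760 W.


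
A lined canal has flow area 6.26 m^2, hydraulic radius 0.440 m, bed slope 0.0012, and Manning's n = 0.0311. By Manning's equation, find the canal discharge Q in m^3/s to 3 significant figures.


Approach: apply Manning's equation, Q = (1/n)*A*R^(2/3)*S^(1/2).
Q = (1/0.0311) * 6.26 * 0.440^(2/3) * 0.0012^(1/2) = 4.03 m^3/s
Therefore the canal discharge Q = 4.03 m^3/s.


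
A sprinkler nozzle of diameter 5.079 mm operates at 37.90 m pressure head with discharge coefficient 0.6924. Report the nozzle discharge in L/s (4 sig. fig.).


Approach: apply the orifice equation, Q = Cd*A*sqrt(2*g*h), A = pi*(d/2)^2.
A = pi*(5.079e-3/2)^2 = 2.02603e-05 m^2
Q = 0.6924 * 2.02603e-05 * sqrt(2*9.81*37.90) * 1000 = 0.3825 L/s
Therefore the nozzle discharge = 0.3825 L/s.


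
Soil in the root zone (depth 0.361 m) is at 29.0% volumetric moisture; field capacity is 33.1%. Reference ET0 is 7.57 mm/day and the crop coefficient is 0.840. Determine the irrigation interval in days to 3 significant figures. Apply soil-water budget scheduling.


Approach: apply soil-water budget scheduling, SMD = (FC-theta)/100*depth*1000; ETc = ET0*Kc; interval = SMD/ETc.
Step 1 — soil moisture deficit:
  SMD = (33.1 - 29.0)/100 * 0.361 * 1000 = 14.801 mm
Step 2 — daily crop ET (ETc = ET0*Kc):
  ETc = 7.57 * 0.840 = 6.3588 mm/day
Step 3 — irrigation interval (SMD/ETc):
  interval = 14.801 / 6.3588 = 2.33 days
Therefore the irrigation interval = 2.33 days.


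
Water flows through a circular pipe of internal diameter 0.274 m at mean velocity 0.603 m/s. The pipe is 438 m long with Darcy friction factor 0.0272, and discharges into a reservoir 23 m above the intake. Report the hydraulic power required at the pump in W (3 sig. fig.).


Approach: apply continuity + Darcy-Weisbach + hydraulic power, Q = A*v; hf = f*(L/D)*(v^2/(2g)); H = static + hf; P = rho*g*Q*H.
Step 1 — flow rate (continuity, Q = A*v):
  A = pi*(0.274/2)^2 = 0.058965 m^2
  Q = 0.058965 * 0.603 = 0.035556 m^3/s
Step 2 — friction head loss (Darcy-Weisbach):
  hf = 0.0272 * (438/0.274) * (0.603^2 / (2*9.81))
  hf = 0.80580 m
Step 3 — total head: H = 23 + 0.80580 = 23.806 m
Step 4 — hydraulic power (P = rho*g*Q*H):
  P = 1000 * 9.81 * 0.035556 * 23.806 = 8300 W
Therefore the hydraulic power required at the pump = 8300 W.


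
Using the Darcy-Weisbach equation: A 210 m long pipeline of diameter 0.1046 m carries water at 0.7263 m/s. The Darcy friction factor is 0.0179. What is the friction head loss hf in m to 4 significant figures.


Approach: apply the Darcy-Weisbach equation, hf = f*(L/D)*(v^2/(2g)).
hf = 0.0179 * (210/0.1046) * (0.7263^2 / (2*9.81))
hf = 0.9662 m
Therefore the friction head loss hf = 0.9662 m.


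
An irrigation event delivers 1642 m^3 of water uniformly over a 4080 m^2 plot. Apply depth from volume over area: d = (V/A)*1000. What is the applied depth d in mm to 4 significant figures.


d = (1642 / 4080) * 1000 = 402.5 mm
Therefore the applied depth d = 402.5 mm.


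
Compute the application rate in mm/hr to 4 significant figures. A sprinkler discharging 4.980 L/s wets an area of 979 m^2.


Approach: apply the application rate relation, rate = (Q/A)*3600.
rate = (4.980 / 979) * 3600 = 18.31 mm/hr
Therefore the application rate = 18.31 mm/hr.


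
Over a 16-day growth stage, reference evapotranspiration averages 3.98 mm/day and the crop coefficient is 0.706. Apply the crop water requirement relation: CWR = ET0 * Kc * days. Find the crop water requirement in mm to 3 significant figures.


CWR = 3.98 * 0.706 * 16 = 45.0 mm
Therefore the crop water requirement = 45.0 mm.


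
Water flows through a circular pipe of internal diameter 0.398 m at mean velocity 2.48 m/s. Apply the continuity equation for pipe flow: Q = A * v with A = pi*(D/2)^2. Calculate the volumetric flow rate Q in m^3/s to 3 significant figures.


A = pi*(0.398/2)^2 = 0.12441 m^2
Q = 0.12441 * 2.48 = 0.309 m^3/s
Therefore the volumetric flow rate Q = 0.309 m^3/s.


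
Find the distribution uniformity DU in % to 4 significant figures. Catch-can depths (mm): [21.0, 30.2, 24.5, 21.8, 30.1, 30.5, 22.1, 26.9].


Approach: apply the low-quarter distribution uniformity, DU = (mean of lowest quarter of readings / overall mean)*100.
sorted lowest 2 of 8: [21.0, 21.8] -> mean = 21.4000 mm
overall mean = 25.8875 mm
DU = (21.4000/25.8875)*100 = 82.67 %
Therefore the distribution uniformity DU = 82.67 %.


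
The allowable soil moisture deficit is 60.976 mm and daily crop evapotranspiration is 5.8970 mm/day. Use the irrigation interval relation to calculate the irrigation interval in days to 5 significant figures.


Approach: apply the irrigation interval relation, interval = SMD / ETc.
interval = 60.976 / 5.8970 = 10.340 days
Therefore the irrigation interval = 10.340 days.


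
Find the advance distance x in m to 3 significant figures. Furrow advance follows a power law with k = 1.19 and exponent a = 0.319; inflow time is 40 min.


Approach: apply the power-law advance function, x = k*t^a.
x = 1.19 * 40^0.319 = 3.86 m
Therefore the advance distance x = 3.86 m.


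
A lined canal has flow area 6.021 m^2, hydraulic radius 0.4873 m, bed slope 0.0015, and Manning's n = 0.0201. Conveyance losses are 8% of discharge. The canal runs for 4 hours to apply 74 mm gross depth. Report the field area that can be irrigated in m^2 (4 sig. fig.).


Approach: apply Manning's equation with a conveyance and depth budget, Q = (1/n)*A*R^(2/3)*S^(1/2); Q_field = Q*(1-loss); Area = Q_field*t/(d/1000).
Step 1 — canal discharge (Manning's equation):
  Q = (1/0.0201) * 6.021 * 0.4873^(2/3) * 0.0015^(1/2) = 7.18427 m^3/s
Step 2 — delivered flow: Q_field = 7.18427*(1 - 8/100) = 6.60953 m^3/s
Step 3 — volume delivered: V = 6.60953 * 4*3600 = 95177.2 m^3
Step 4 — area served: A = V / (depth/1000) = 95177.2 / 0.074 = 1286000 m^2
Therefore the field area that can be irrigated = 1286000 m^2.


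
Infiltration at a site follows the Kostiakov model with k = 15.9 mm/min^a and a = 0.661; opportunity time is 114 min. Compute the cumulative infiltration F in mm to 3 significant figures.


Approach: apply the Kostiakov infiltration equation, F = k*t^a.
F = 15.9 * 114^0.661 = 364 mm
Therefore the cumulative infiltration F = 364 mm.


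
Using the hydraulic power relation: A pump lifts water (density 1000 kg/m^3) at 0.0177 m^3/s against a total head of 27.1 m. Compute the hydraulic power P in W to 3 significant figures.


Approach: apply the hydraulic power relation, P = rho*g*Q*H.
P = 1000 * 9.81 * 0.0177 * 27.1 = 4710 W
Therefore the hydraulic power P = 4710 W.


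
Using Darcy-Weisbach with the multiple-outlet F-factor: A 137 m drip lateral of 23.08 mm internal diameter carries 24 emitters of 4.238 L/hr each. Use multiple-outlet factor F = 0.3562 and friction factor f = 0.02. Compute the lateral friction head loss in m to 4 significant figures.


Approach: apply Darcy-Weisbach with the multiple-outlet F-factor, Q = n*q/(3600*1000) m^3/s; v = Q/A; hf = F*f*(L/D)*(v^2/(2g)).
Q = 24*4.238/(3600*1000) = 2.82533e-05 m^3/s
A = pi*(23.08e-3/2)^2 = 4.18371e-04 m^2, so v = Q/A = 0.0675318 m/s
hf = 0.3562*0.02*(137/0.02308)*(0.0675318^2/(2*9.81)) = 0.009829 m
Therefore the lateral friction head loss = 0.009829 m.


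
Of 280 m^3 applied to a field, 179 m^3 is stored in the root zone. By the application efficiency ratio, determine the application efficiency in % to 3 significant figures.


Approach: apply the application efficiency ratio, Ea = (stored/applied)*100.
Ea = (179/280)*100 = 63.9 %
Therefore the application efficiency = 63.9 %.


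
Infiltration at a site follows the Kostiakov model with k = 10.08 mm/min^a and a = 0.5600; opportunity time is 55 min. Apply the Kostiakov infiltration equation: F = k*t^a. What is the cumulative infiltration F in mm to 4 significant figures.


F = 10.08 * 55^0.5600 = 95.07 mm
Therefore the cumulative infiltration F = 95.07 mm.


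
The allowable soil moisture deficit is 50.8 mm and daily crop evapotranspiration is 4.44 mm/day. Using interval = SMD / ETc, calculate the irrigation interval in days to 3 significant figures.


interval = 50.8 / 4.44 = 11.4 days
Therefore the irrigation interval = 11.4 days.


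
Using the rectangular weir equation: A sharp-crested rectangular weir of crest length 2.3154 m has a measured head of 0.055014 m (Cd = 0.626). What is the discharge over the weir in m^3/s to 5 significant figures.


Approach: apply the rectangular weir equation, Q = (2/3)*Cd*L*sqrt(2g)*H^1.5.
Q = (2/3)*0.626*2.3154*sqrt(2*9.81)*0.055014^1.5 = 0.055229 m^3/s
Therefore the discharge over the weir = 0.055229 m^3/s.


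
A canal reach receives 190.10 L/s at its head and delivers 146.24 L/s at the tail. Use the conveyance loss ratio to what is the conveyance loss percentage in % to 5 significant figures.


Approach: apply the conveyance loss ratio, loss% = ((Q_head - Q_tail)/Q_head)*100.
loss = ((190.10 - 146.24)/190.10)*100 = 23.072 %
Therefore the conveyance loss percentage = 23.072 %.


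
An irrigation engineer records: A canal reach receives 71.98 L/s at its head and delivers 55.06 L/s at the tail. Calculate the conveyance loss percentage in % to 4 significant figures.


Approach: apply the conveyance loss ratio, loss% = ((Q_head - Q_tail)/Q_head)*100.
loss = ((71.98 - 55.06)/71.98)*100 = 23.51 %
Therefore the conveyance loss percentage = 23.51 %.


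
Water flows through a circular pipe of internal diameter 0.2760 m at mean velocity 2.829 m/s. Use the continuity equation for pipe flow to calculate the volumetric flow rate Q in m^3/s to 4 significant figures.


Approach: apply the continuity equation for pipe flow, Q = A * v with A = pi*(D/2)^2.
A = pi*(0.2760/2)^2 = 0.0598285 m^2
Q = 0.0598285 * 2.829 = 0.1693 m^3/s
Therefore the volumetric flow rate Q = 0.1693 m^3/s.


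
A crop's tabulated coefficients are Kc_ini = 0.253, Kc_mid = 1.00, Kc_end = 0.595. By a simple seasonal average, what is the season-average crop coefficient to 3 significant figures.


Approach: apply a simple seasonal average, Kc_avg = (Kc_ini + Kc_mid + Kc_end)/3.
Kc_avg = (0.253 + 1.00 + 0.595)/3 = 0.616
Therefore the season-average crop coefficient = 0.616.


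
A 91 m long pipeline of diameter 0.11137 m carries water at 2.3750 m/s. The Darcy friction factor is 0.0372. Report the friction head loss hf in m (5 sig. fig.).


Approach: apply the Darcy-Weisbach equation, hf = f*(L/D)*(v^2/(2g)).
hf = 0.0372 * (91/0.11137) * (2.3750^2 / (2*9.81))
hf = 8.7386 m
Therefore the friction head loss hf = 8.7386 m.


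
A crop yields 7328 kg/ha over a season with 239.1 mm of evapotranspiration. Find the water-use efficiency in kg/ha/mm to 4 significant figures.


Approach: apply the water-use efficiency ratio, WUE = yield/ET.
WUE = 7328 / 239.1 = 30.65 kg/ha/mm
Therefore the water-use efficiency = 30.65 kg/ha/mm.
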